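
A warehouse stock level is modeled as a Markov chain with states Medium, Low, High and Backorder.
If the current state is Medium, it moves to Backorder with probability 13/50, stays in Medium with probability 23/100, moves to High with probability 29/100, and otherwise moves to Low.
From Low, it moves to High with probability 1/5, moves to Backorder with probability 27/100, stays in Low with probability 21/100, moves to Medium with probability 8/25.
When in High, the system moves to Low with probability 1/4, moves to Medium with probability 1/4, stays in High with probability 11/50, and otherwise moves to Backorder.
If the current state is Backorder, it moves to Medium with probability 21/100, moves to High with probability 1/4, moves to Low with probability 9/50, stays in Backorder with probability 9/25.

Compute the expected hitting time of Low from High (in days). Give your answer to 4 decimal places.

Let t(s) be the expected number of days to first reach Low from state s, with t(Low) = 0. Conditioning on the first day:
t(Medium) = 1 + 0.23·t(Medium) + 0.29·t(High) + 0.26·t(Backorder)
t(High) = 1 + 0.25·t(Medium) + 0.22·t(High) + 0.28·t(Backorder)
t(Backorder) = 1 + 0.21·t(Medium) + 0.25·t(High) + 0.36·t(Backorder)
Solving: t(Medium) = 4.6293, t(High) = 4.5035, t(Backorder) = 4.8407.
Expected days from High to Low: 4.5035.

4.5035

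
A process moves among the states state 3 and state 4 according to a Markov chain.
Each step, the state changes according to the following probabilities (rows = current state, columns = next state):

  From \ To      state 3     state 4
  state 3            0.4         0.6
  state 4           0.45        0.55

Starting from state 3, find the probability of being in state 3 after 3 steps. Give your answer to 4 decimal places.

Propagate the distribution vector 3 steps from state 3.
After 0 steps: (1.0000, 0.0000)
After 1 step: (0.4000, 0.6000)
After 2 steps: (0.4300, 0.5700)
After 3 steps: (0.4285, 0.5715)
P(in state 3 after 3 steps) = 0.4285

0.4285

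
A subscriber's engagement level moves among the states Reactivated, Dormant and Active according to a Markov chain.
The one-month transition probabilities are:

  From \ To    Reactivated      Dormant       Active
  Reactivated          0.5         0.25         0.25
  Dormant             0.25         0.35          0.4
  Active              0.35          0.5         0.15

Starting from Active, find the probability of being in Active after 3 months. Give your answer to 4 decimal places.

Propagate the distribution vector 3 months from Active.
After 0 months: (0.0000, 0.0000, 1.0000)
After 1 month: (0.3500, 0.5000, 0.1500)
After 2 months: (0.3525, 0.3375, 0.3100)
After 3 months: (0.3691, 0.3613, 0.2696)
P(in Active after 3 months) = 0.2696

0.2696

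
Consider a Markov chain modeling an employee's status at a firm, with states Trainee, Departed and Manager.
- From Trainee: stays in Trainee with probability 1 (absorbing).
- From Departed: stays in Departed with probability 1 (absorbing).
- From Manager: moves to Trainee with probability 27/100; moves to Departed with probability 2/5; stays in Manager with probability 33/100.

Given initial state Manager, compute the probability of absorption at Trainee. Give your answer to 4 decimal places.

Let h(s) be the probability of absorption at Trainee starting from transient state s. Then h(Trainee) = 1 and h(Departed) = 0. By first-step analysis:
h(Manager) = 0.27·1 + 0.4·0 + 0.33·h(Manager)
Solving: h(Manager) = 0.4030.
Starting from Manager, the probability is 0.4030.

0.4030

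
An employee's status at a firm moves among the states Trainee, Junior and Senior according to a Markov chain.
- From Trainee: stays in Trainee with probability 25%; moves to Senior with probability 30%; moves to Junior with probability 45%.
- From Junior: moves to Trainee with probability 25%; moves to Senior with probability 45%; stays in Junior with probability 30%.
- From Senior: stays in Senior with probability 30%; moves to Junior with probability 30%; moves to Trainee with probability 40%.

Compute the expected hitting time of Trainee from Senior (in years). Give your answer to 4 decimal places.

2.8169

Let t(s) be the expected number of years to first reach Trainee from state s, with t(Trainee) = 0. Conditioning on the first year:
t(Junior) = 1 + 0.3·t(Junior) + 0.45·t(Senior)
t(Senior) = 1 + 0.3·t(Junior) + 0.3·t(Senior)
Solving: t(Junior) = 3.2394, t(Senior) = 2.8169.
Expected years from Senior to Trainee: 2.8169.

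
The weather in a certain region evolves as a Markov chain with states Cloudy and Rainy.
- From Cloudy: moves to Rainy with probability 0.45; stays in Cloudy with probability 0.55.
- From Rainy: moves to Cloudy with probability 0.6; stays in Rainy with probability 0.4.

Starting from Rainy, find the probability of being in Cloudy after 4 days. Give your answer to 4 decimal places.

Propagate the distribution vector 4 days from Rainy.
After 0 days: (0.0000, 1.0000)
After 1 day: (0.6000, 0.4000)
After 2 days: (0.5700, 0.4300)
After 3 days: (0.5715, 0.4285)
After 4 days: (0.5714, 0.4286)
P(in Cloudy after 4 days) = 0.5714

0.5714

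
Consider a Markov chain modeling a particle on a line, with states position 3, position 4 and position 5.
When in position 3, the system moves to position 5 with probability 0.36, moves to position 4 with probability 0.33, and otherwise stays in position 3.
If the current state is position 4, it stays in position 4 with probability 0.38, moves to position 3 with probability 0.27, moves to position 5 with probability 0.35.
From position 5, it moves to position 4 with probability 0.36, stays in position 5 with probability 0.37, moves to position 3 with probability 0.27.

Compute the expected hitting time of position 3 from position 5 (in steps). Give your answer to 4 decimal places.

Let t(s) be the expected number of steps to first reach position 3 from state s, with t(position 3) = 0. Conditioning on the first step:
t(position 4) = 1 + 0.38·t(position 4) + 0.35·t(position 5)
t(position 5) = 1 + 0.36·t(position 4) + 0.37·t(position 5)
Solving: t(position 4) = 3.7037, t(position 5) = 3.7037.
Expected steps from position 5 to position 3: 3.7037.

3.7037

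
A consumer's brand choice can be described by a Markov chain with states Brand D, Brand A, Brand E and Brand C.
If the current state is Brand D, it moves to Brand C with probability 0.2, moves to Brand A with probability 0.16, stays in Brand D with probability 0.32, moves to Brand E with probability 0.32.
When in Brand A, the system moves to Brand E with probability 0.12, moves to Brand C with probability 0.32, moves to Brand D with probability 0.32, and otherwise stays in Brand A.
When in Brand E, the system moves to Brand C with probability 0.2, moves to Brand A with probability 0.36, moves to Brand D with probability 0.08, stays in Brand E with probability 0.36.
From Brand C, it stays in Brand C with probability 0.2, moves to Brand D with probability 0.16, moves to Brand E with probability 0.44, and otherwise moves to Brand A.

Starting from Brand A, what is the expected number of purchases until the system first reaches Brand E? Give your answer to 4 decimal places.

3.8809

Let t(s) be the expected number of purchases to first reach Brand E from state s, with t(Brand E) = 0. Conditioning on the first purchase:
t(Brand D) = 1 + 0.32·t(Brand D) + 0.16·t(Brand A) + 0.2·t(Brand C)
t(Brand A) = 1 + 0.32·t(Brand D) + 0.24·t(Brand A) + 0.32·t(Brand C)
t(Brand C) = 1 + 0.16·t(Brand D) + 0.2·t(Brand A) + 0.2·t(Brand C)
Solving: t(Brand D) = 3.2265, t(Brand A) = 3.8809, t(Brand C) = 2.8655.
Expected purchases from Brand A to Brand E: 3.8809.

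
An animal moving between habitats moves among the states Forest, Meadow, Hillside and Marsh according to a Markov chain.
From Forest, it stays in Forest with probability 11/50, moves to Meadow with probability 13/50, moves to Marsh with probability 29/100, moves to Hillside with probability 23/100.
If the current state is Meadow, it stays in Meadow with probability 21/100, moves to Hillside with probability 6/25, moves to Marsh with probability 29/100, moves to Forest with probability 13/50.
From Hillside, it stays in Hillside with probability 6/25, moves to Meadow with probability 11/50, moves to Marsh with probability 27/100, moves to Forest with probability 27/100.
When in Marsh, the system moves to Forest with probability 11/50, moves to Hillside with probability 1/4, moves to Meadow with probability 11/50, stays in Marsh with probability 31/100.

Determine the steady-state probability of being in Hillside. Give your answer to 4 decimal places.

Let the stationary distribution be π with π = πP and π_1 + π_2 + π_3 + π_4 = 1.
π_1 = 0.22·π_1 + 0.26·π_2 + 0.27·π_3 + 0.22·π_4
π_2 = 0.26·π_1 + 0.21·π_2 + 0.22·π_3 + 0.22·π_4
π_3 = 0.23·π_1 + 0.24·π_2 + 0.24·π_3 + 0.25·π_4
Solving with the normalization constraint gives π = (0.2411, 0.2274, 0.2405, 0.2910).
So the stationary probability of Hillside is 0.2405.

0.2405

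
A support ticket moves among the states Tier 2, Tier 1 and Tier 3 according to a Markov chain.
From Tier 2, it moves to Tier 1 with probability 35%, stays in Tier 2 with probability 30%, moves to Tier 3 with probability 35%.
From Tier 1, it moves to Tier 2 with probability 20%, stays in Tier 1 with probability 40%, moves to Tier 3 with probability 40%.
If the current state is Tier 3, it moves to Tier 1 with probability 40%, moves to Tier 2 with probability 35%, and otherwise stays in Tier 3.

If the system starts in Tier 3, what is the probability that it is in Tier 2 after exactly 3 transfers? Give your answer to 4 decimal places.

Propagate the distribution vector 3 transfers from Tier 3.
After 0 transfers: (0.0000, 0.0000, 1.0000)
After 1 transfer: (0.3500, 0.4000, 0.2500)
After 2 transfers: (0.2725, 0.3825, 0.3450)
After 3 transfers: (0.2790, 0.3864, 0.3346)
P(in Tier 2 after 3 transfers) = 0.2790

0.2790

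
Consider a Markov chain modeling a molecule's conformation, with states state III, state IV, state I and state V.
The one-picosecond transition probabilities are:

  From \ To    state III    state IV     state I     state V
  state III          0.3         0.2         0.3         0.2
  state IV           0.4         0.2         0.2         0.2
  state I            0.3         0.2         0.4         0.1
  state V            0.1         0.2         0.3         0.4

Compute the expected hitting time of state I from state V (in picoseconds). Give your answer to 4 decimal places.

3.5714

Let t(s) be the expected number of picoseconds to first reach state I from state s, with t(state I) = 0. Conditioning on the first picosecond:
t(state III) = 1 + 0.3·t(state III) + 0.2·t(state IV) + 0.2·t(state V)
t(state IV) = 1 + 0.4·t(state III) + 0.2·t(state IV) + 0.2·t(state V)
t(state V) = 1 + 0.1·t(state III) + 0.2·t(state IV) + 0.4·t(state V)
Solving: t(state III) = 3.5714, t(state IV) = 3.9286, t(state V) = 3.5714.
Expected picoseconds from state V to state I: 3.5714.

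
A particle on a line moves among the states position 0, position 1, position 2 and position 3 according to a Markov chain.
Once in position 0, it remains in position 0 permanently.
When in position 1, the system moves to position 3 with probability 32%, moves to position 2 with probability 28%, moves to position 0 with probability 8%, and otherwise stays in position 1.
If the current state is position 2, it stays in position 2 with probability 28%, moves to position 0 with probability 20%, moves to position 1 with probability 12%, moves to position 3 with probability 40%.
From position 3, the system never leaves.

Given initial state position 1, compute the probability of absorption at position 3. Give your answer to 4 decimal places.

0.7509

Let h(s) be the probability of absorption at position 3 starting from transient state s. Then h(position 3) = 1 and h(position 0) = 0. By first-step analysis:
h(position 1) = 0.08·0 + 0.32·h(position 1) + 0.28·h(position 2) + 0.32·1
h(position 2) = 0.2·0 + 0.12·h(position 1) + 0.28·h(position 2) + 0.4·1
Solving: h(position 1) = 0.7509, h(position 2) = 0.6807.
Starting from position 1, the probability is 0.7509.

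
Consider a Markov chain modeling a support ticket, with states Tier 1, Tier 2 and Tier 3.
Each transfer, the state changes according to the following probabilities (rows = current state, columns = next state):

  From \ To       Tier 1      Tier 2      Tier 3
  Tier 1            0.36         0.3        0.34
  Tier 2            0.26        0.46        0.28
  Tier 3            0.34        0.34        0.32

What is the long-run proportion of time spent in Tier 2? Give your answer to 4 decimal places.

Let the stationary distribution be π with π = πP and π_1 + π_2 + π_3 = 1.
π_1 = 0.36·π_1 + 0.26·π_2 + 0.34·π_3
π_2 = 0.3·π_1 + 0.46·π_2 + 0.34·π_3
Solving with the normalization constraint gives π = (0.3166, 0.3720, 0.3115).
So the stationary probability of Tier 2 is 0.3720.

0.3720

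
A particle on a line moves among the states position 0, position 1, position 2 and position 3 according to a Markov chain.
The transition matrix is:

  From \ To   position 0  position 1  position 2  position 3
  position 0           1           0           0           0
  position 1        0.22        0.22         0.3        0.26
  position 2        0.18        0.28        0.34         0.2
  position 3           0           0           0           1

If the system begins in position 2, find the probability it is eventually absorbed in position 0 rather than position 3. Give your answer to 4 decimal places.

Let h(s) be the probability of absorption at position 0 starting from transient state s. Then h(position 0) = 1 and h(position 3) = 0. By first-step analysis:
h(position 1) = 0.22·1 + 0.22·h(position 1) + 0.3·h(position 2) + 0.26·0
h(position 2) = 0.18·1 + 0.28·h(position 1) + 0.34·h(position 2) + 0.2·0
Solving: h(position 1) = 0.4624, h(position 2) = 0.4689.
Starting from position 2, the probability is 0.4689.

0.4689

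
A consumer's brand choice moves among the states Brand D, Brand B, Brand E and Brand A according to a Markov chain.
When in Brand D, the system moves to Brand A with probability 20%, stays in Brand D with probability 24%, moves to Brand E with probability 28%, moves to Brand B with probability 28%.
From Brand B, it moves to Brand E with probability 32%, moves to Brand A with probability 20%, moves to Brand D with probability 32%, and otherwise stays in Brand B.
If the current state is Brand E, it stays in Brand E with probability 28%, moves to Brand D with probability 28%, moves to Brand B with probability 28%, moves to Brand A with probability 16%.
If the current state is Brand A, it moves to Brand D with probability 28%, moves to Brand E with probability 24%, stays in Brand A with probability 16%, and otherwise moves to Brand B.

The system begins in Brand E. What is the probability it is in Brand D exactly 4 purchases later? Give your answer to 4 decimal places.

0.2791

Propagate the distribution vector 4 purchases from Brand E.
After 0 purchases: (0.0000, 0.0000, 1.0000, 0.0000)
After 1 purchase: (0.2800, 0.2800, 0.2800, 0.1600)
After 2 purchases: (0.2800, 0.2528, 0.2848, 0.1824)
After 3 purchases: (0.2789, 0.2570, 0.2828, 0.1813)
After 4 purchases: (0.2791, 0.2564, 0.2830, 0.1814)
P(in Brand D after 4 purchases) = 0.2791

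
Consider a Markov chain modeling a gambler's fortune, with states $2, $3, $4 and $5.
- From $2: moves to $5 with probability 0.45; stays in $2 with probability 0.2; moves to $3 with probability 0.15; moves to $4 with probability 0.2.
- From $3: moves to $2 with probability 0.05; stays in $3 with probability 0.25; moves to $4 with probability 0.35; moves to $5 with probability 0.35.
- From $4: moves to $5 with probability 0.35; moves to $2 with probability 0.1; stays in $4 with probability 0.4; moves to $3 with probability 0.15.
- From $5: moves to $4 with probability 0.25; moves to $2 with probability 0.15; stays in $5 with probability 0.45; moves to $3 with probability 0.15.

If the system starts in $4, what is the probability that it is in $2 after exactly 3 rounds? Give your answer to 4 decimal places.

0.1235

Propagate the distribution vector 3 rounds from $4.
After 0 rounds: (0.0000, 0.0000, 1.0000, 0.0000)
After 1 round: (0.1000, 0.1500, 0.4000, 0.3500)
After 2 rounds: (0.1200, 0.1650, 0.3200, 0.3950)
After 3 rounds: (0.1235, 0.1665, 0.3085, 0.4015)
P(in $2 after 3 rounds) = 0.1235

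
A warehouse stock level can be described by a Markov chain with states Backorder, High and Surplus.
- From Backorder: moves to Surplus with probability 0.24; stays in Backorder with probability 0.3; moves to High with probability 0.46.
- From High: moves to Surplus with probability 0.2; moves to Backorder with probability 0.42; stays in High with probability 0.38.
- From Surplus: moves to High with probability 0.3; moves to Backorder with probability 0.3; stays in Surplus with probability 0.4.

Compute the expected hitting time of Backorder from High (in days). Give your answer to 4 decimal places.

Let t(s) be the expected number of days to first reach Backorder from state s, with t(Backorder) = 0. Conditioning on the first day:
t(High) = 1 + 0.38·t(High) + 0.2·t(Surplus)
t(Surplus) = 1 + 0.3·t(High) + 0.4·t(Surplus)
Solving: t(High) = 2.5641, t(Surplus) = 2.9487.
Expected days from High to Backorder: 2.5641.

2.5641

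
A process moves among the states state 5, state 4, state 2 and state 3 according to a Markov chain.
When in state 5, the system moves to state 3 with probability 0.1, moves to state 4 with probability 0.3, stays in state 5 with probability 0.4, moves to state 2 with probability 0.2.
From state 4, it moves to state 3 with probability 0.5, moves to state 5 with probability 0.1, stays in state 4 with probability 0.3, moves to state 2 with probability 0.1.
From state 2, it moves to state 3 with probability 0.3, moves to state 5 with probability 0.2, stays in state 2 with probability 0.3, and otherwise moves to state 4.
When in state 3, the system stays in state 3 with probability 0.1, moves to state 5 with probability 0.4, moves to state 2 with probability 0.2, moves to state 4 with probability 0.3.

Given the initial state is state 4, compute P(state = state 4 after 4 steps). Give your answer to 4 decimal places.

0.2811

Propagate the distribution vector 4 steps from state 4.
After 0 steps: (0.0000, 1.0000, 0.0000, 0.0000)
After 1 step: (0.1000, 0.3000, 0.1000, 0.5000)
After 2 steps: (0.2900, 0.2900, 0.1800, 0.2400)
After 3 steps: (0.2770, 0.2820, 0.1890, 0.2520)
After 4 steps: (0.2776, 0.2811, 0.1907, 0.2506)
P(in state 4 after 4 steps) = 0.2811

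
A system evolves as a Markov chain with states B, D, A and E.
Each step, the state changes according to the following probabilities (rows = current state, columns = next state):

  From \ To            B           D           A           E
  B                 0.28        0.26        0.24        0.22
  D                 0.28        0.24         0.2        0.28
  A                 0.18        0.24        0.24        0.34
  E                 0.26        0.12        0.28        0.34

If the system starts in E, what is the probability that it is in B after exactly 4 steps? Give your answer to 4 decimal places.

0.2496

Propagate the distribution vector 4 steps from E.
After 0 steps: (0.0000, 0.0000, 0.0000, 1.0000)
After 1 step: (0.2600, 0.1200, 0.2800, 0.3400)
After 2 steps: (0.2452, 0.2044, 0.2488, 0.3016)
After 3 steps: (0.2491, 0.2087, 0.2439, 0.2983)
After 4 steps: (0.2496, 0.2092, 0.2436, 0.2976)
P(in B after 4 steps) = 0.2496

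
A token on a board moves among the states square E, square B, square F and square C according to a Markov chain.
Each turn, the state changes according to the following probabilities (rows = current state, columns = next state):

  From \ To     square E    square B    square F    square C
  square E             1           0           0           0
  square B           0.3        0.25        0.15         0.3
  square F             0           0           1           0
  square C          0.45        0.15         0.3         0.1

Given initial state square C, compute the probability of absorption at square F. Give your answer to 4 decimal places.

0.3929

Let h(s) be the probability of absorption at square F starting from transient state s. Then h(square F) = 1 and h(square E) = 0. By first-step analysis:
h(square B) = 0.3·0 + 0.25·h(square B) + 0.15·1 + 0.3·h(square C)
h(square C) = 0.45·0 + 0.15·h(square B) + 0.3·1 + 0.1·h(square C)
Solving: h(square B) = 0.3571, h(square C) = 0.3929.
Starting from square C, the probability is 0.3929.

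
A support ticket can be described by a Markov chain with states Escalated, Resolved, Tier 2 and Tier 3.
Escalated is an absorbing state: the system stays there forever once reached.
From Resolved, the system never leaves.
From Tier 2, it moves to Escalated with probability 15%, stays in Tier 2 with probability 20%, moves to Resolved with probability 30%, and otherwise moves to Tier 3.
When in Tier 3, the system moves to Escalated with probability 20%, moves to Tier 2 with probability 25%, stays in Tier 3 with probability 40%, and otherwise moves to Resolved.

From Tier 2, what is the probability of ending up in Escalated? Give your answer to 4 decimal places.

Let h(s) be the probability of absorption at Escalated starting from transient state s. Then h(Escalated) = 1 and h(Resolved) = 0. By first-step analysis:
h(Tier 2) = 0.15·1 + 0.3·0 + 0.2·h(Tier 2) + 0.35·h(Tier 3)
h(Tier 3) = 0.2·1 + 0.15·0 + 0.25·h(Tier 2) + 0.4·h(Tier 3)
Solving: h(Tier 2) = 0.4076, h(Tier 3) = 0.5032.
Starting from Tier 2, the probability is 0.4076.

0.4076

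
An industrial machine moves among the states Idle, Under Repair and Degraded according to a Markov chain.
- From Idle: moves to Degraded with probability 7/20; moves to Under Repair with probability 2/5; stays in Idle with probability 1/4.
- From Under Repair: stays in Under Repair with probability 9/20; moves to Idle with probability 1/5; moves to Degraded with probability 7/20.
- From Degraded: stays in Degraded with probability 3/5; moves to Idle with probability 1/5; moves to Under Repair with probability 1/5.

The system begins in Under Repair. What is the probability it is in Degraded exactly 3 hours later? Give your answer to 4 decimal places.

0.4594

Propagate the distribution vector 3 hours from Under Repair.
After 0 hours: (0.0000, 1.0000, 0.0000)
After 1 hour: (0.2000, 0.4500, 0.3500)
After 2 hours: (0.2100, 0.3525, 0.4375)
After 3 hours: (0.2105, 0.3301, 0.4594)
P(in Degraded after 3 hours) = 0.4594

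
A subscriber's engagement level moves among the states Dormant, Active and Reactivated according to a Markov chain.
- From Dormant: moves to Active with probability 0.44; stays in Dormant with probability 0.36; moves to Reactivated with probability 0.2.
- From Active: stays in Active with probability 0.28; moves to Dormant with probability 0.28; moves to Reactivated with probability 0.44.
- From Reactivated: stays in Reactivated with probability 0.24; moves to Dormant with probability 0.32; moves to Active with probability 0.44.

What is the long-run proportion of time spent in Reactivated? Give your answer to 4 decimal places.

0.3032

Let the stationary distribution be π with π = πP and π_1 + π_2 + π_3 = 1.
π_1 = 0.36·π_1 + 0.28·π_2 + 0.32·π_3
π_2 = 0.44·π_1 + 0.28·π_2 + 0.44·π_3
Solving with the normalization constraint gives π = (0.3175, 0.3793, 0.3032).
So the stationary probability of Reactivated is 0.3032.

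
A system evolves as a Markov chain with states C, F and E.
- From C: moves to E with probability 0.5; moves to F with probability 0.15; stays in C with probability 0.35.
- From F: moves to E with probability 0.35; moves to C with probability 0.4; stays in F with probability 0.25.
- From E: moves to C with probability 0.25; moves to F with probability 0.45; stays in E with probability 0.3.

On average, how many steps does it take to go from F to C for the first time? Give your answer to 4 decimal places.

Let t(s) be the expected number of steps to first reach C from state s, with t(C) = 0. Conditioning on the first step:
t(F) = 1 + 0.25·t(F) + 0.35·t(E)
t(E) = 1 + 0.45·t(F) + 0.3·t(E)
Solving: t(F) = 2.8571, t(E) = 3.2653.
Expected steps from F to C: 2.8571.

2.8571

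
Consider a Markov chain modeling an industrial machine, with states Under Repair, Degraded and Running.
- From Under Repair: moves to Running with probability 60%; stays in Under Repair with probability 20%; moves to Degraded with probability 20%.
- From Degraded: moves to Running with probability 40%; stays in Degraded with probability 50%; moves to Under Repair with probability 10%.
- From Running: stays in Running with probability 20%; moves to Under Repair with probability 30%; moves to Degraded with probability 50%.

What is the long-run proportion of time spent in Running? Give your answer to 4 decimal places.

0.3654

Let the stationary distribution be π with π = πP and π_1 + π_2 + π_3 = 1.
π_1 = 0.2·π_1 + 0.1·π_2 + 0.3·π_3
π_2 = 0.2·π_1 + 0.5·π_2 + 0.5·π_3
Solving with the normalization constraint gives π = (0.1923, 0.4423, 0.3654).
So the stationary probability of Running is 0.3654.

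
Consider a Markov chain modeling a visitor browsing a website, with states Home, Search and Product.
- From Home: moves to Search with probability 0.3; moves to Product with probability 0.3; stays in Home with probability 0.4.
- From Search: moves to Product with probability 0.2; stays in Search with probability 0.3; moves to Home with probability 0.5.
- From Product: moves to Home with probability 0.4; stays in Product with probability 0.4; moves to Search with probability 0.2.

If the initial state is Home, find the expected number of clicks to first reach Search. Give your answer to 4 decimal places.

Let t(s) be the expected number of clicks to first reach Search from state s, with t(Search) = 0. Conditioning on the first click:
t(Home) = 1 + 0.4·t(Home) + 0.3·t(Product)
t(Product) = 1 + 0.4·t(Home) + 0.4·t(Product)
Solving: t(Home) = 3.7500, t(Product) = 4.1667.
Expected clicks from Home to Search: 3.7500.

3.7500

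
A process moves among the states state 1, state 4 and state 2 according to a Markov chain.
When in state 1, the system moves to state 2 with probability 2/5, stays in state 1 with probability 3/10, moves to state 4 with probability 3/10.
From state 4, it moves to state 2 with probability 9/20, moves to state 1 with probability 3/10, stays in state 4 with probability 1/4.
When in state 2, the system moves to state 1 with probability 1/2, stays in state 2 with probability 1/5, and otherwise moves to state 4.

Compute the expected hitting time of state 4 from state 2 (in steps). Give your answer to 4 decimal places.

3.3333

Let t(s) be the expected number of steps to first reach state 4 from state s, with t(state 4) = 0. Conditioning on the first step:
t(state 1) = 1 + 0.3·t(state 1) + 0.4·t(state 2)
t(state 2) = 1 + 0.5·t(state 1) + 0.2·t(state 2)
Solving: t(state 1) = 3.3333, t(state 2) = 3.3333.
Expected steps from state 2 to state 4: 3.3333.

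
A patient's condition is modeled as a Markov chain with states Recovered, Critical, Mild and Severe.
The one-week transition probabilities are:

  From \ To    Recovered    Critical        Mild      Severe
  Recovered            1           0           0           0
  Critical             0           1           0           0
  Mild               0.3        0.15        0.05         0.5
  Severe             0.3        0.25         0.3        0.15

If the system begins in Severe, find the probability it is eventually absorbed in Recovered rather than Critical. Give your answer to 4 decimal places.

Let h(s) be the probability of absorption at Recovered starting from transient state s. Then h(Recovered) = 1 and h(Critical) = 0. By first-step analysis:
h(Mild) = 0.3·1 + 0.15·0 + 0.05·h(Mild) + 0.5·h(Severe)
h(Severe) = 0.3·1 + 0.25·0 + 0.3·h(Mild) + 0.15·h(Severe)
Solving: h(Mild) = 0.6160, h(Severe) = 0.5703.
Starting from Severe, the probability is 0.5703.

0.5703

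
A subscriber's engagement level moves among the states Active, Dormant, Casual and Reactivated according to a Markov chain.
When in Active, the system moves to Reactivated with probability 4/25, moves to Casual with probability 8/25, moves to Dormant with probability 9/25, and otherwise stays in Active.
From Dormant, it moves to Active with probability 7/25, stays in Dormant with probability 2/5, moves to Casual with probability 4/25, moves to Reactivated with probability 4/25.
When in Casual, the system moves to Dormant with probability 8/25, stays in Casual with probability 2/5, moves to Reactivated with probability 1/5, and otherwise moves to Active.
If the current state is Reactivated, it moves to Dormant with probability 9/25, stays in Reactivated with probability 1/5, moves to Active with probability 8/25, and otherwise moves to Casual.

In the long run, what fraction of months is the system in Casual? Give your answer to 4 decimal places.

Let the stationary distribution be π with π = πP and π_1 + π_2 + π_3 + π_4 = 1.
π_1 = 0.16·π_1 + 0.28·π_2 + 0.08·π_3 + 0.32·π_4
π_2 = 0.36·π_1 + 0.4·π_2 + 0.32·π_3 + 0.36·π_4
π_3 = 0.32·π_1 + 0.16·π_2 + 0.4·π_3 + 0.12·π_4
Solving with the normalization constraint gives π = (0.2124, 0.3648, 0.2459, 0.1769).
So the stationary probability of Casual is 0.2459.

0.2459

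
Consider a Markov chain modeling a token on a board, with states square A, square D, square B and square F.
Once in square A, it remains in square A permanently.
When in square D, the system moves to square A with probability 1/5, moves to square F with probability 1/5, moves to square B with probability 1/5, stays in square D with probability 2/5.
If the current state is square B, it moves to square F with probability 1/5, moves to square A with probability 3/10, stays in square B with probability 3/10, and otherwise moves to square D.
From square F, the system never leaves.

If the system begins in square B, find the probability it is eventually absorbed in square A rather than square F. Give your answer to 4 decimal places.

Let h(s) be the probability of absorption at square A starting from transient state s. Then h(square A) = 1 and h(square F) = 0. By first-step analysis:
h(square D) = 0.2·1 + 0.4·h(square D) + 0.2·h(square B) + 0.2·0
h(square B) = 0.3·1 + 0.2·h(square D) + 0.3·h(square B) + 0.2·0
Solving: h(square D) = 0.5263, h(square B) = 0.5789.
Starting from square B, the probability is 0.5789.

0.5789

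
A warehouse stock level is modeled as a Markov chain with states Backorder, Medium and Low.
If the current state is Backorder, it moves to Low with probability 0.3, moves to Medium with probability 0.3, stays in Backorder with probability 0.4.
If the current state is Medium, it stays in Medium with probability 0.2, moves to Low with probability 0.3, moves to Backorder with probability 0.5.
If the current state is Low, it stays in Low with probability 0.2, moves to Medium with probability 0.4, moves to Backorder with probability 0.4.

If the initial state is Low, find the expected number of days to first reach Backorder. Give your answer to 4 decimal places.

Let t(s) be the expected number of days to first reach Backorder from state s, with t(Backorder) = 0. Conditioning on the first day:
t(Medium) = 1 + 0.2·t(Medium) + 0.3·t(Low)
t(Low) = 1 + 0.4·t(Medium) + 0.2·t(Low)
Solving: t(Medium) = 2.1154, t(Low) = 2.3077.
Expected days from Low to Backorder: 2.3077.

2.3077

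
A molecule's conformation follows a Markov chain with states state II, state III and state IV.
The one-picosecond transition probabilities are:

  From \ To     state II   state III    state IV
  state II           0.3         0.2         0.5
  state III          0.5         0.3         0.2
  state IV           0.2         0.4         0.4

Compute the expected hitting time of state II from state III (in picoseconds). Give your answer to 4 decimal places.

2.3529

Let t(s) be the expected number of picoseconds to first reach state II from state s, with t(state II) = 0. Conditioning on the first picosecond:
t(state III) = 1 + 0.3·t(state III) + 0.2·t(state IV)
t(state IV) = 1 + 0.4·t(state III) + 0.4·t(state IV)
Solving: t(state III) = 2.3529, t(state IV) = 3.2353.
Expected picoseconds from state III to state II: 2.3529.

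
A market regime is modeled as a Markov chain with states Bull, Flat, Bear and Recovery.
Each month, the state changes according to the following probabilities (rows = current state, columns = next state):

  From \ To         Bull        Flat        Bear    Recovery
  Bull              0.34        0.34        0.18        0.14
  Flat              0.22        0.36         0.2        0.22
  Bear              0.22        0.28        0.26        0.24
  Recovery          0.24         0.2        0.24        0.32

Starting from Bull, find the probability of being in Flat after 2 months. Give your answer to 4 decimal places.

Propagate the distribution vector 2 months from Bull.
After 0 months: (1.0000, 0.0000, 0.0000, 0.0000)
After 1 month: (0.3400, 0.3400, 0.1800, 0.1400)
After 2 months: (0.2636, 0.3164, 0.2096, 0.2104)
P(in Flat after 2 months) = 0.3164

0.3164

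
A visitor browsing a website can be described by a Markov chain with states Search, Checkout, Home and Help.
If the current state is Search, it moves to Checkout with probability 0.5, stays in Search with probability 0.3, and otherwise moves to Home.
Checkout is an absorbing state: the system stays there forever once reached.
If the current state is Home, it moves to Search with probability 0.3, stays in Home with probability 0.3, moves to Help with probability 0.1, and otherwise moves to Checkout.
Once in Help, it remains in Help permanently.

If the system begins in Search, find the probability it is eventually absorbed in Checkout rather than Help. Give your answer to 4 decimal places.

0.9535

Let h(s) be the probability of absorption at Checkout starting from transient state s. Then h(Checkout) = 1 and h(Help) = 0. By first-step analysis:
h(Search) = 0.3·h(Search) + 0.5·1 + 0.2·h(Home)
h(Home) = 0.3·h(Search) + 0.3·1 + 0.3·h(Home) + 0.1·0
Solving: h(Search) = 0.9535, h(Home) = 0.8372.
Starting from Search, the probability is 0.9535.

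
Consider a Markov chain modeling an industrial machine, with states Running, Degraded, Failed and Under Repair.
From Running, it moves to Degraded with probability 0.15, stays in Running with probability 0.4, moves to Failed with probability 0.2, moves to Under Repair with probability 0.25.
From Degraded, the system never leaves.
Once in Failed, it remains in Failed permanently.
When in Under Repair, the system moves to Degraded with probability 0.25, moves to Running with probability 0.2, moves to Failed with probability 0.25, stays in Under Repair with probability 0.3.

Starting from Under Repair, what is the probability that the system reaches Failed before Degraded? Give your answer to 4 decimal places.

Let h(s) be the probability of absorption at Failed starting from transient state s. Then h(Failed) = 1 and h(Degraded) = 0. By first-step analysis:
h(Running) = 0.4·h(Running) + 0.15·0 + 0.2·1 + 0.25·h(Under Repair)
h(Under Repair) = 0.2·h(Running) + 0.25·0 + 0.25·1 + 0.3·h(Under Repair)
Solving: h(Running) = 0.5473, h(Under Repair) = 0.5135.
Starting from Under Repair, the probability is 0.5135.

0.5135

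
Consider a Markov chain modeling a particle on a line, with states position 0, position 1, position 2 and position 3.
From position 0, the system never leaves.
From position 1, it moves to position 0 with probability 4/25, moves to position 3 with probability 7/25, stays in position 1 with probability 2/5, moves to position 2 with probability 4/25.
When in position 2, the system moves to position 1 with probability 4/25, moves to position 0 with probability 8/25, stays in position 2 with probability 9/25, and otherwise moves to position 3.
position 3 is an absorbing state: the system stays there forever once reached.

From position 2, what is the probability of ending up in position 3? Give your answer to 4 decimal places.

0.3929

Let h(s) be the probability of absorption at position 3 starting from transient state s. Then h(position 3) = 1 and h(position 0) = 0. By first-step analysis:
h(position 1) = 0.16·0 + 0.4·h(position 1) + 0.16·h(position 2) + 0.28·1
h(position 2) = 0.32·0 + 0.16·h(position 1) + 0.36·h(position 2) + 0.16·1
Solving: h(position 1) = 0.5714, h(position 2) = 0.3929.
Starting from position 2, the probability is 0.3929.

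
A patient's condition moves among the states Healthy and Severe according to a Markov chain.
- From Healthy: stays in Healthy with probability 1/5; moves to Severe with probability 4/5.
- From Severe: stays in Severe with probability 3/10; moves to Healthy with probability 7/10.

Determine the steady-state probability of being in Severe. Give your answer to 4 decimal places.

0.5333

Let the stationary distribution be π with π = πP and π_1 + π_2 = 1.
π_1 = 0.2·π_1 + 0.7·π_2
Solving with the normalization constraint gives π = (0.4667, 0.5333).
So the stationary probability of Severe is 0.5333.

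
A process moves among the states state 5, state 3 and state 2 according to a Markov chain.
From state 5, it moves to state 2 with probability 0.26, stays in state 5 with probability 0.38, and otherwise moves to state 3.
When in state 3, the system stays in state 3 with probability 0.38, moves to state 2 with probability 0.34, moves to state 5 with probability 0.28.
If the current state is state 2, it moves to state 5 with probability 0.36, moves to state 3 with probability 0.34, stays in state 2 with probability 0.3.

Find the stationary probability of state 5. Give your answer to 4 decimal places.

Let the stationary distribution be π with π = πP and π_1 + π_2 + π_3 = 1.
π_1 = 0.38·π_1 + 0.28·π_2 + 0.36·π_3
π_2 = 0.36·π_1 + 0.38·π_2 + 0.34·π_3
Solving with the normalization constraint gives π = (0.3379, 0.3612, 0.3009).
So the stationary probability of state 5 is 0.3379.

0.3379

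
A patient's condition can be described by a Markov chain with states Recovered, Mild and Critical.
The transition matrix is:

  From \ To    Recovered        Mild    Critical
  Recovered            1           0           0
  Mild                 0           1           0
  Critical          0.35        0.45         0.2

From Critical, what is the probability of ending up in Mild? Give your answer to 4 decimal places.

Let h(s) be the probability of absorption at Mild starting from transient state s. Then h(Mild) = 1 and h(Recovered) = 0. By first-step analysis:
h(Critical) = 0.35·0 + 0.45·1 + 0.2·h(Critical)
Solving: h(Critical) = 0.5625.
Starting from Critical, the probability is 0.5625.

0.5625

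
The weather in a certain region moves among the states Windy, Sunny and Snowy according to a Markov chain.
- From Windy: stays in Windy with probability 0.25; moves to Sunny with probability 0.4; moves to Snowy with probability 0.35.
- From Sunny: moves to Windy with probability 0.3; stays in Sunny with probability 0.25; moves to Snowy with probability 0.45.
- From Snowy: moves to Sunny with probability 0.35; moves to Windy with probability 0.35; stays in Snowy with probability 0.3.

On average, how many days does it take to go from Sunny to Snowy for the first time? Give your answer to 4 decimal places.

2.3729

Let t(s) be the expected number of days to first reach Snowy from state s, with t(Snowy) = 0. Conditioning on the first day:
t(Windy) = 1 + 0.25·t(Windy) + 0.4·t(Sunny)
t(Sunny) = 1 + 0.3·t(Windy) + 0.25·t(Sunny)
Solving: t(Windy) = 2.5989, t(Sunny) = 2.3729.
Expected days from Sunny to Snowy: 2.3729.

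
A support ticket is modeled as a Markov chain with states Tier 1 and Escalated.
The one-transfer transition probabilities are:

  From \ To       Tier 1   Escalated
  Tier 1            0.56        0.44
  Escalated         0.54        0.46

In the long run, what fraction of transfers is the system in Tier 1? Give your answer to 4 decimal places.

Let the stationary distribution be π with π = πP and π_1 + π_2 = 1.
π_1 = 0.56·π_1 + 0.54·π_2
Solving with the normalization constraint gives π = (0.5510, 0.4490).
So the stationary probability of Tier 1 is 0.5510.

0.5510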